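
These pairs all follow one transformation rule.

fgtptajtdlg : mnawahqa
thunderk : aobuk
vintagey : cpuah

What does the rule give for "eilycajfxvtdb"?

lpsfjhqmec

Rule — shift every letter 7 places forward in the alphabet (wrapping around), then delete the last 3 characters.
On "eilycajfxvtdb": the first step gives "lpsfjhqmecaki", and the second then gives "lpsfjhqmec".
(Check on "vintagey": → "cpuahnlf" → "cpuah" ✓)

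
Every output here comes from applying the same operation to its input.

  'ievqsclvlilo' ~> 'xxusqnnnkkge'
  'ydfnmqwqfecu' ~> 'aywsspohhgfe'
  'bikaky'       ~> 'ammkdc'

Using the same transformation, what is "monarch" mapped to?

What's happening: sort the characters into reverse alphabetical order, then shift every letter 2 places forward in the alphabet (wrapping around).
"monarch" → "ronmhca" → "tqpojec".

tqpojec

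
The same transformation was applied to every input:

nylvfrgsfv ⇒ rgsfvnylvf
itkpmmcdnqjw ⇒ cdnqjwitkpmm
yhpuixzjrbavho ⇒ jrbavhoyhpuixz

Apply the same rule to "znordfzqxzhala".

Rule — swap the front and back halves of the string.
"znordfzqxzhala" → "qxzhalaznordfz".

qxzhalaznordfz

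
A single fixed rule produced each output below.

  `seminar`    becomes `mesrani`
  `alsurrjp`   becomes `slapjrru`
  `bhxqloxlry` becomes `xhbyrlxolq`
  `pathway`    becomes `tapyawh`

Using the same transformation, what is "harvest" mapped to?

Looking at the pairs, the operation is to reverse the string, then move the last 3 characters to the front (rotate right by 3).
Applying both steps to "harvest": "tsevrah", then "rahtsev".

rahtsev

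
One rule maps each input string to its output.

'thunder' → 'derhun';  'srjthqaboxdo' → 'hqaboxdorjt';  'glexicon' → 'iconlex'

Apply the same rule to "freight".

Looking at the pairs, the operation is to delete the first character, then move the first 3 characters to the end (rotate left by 3).
On "freight": the first step gives "reight", and the second then gives "ghtrei".

ghtrei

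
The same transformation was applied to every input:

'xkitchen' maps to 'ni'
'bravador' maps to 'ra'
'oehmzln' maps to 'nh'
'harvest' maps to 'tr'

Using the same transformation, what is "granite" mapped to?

Each output is the input with this applied: move the last 3 characters to the front (rotate right by 3), then keep one character in every 3, starting at position 3 (positions 3rd, 6th, 9th, ...).
"granite" → "itegran" → "ea".

ea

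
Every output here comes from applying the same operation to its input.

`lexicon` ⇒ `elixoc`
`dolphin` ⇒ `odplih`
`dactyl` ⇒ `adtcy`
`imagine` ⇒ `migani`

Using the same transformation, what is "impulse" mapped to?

miupsl

In each case the input is transformed by: delete the last character, then swap each adjacent pair of characters (1↔2, 3↔4, ...).
For "impulse", step one produces "impuls"; step two turns that into "miupsl".
(Check on "lexicon": → "lexico" → "elixoc" ✓)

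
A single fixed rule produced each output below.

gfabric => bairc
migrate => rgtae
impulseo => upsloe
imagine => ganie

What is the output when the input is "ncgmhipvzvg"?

The pattern: swap each adjacent pair of characters (1↔2, 3↔4, ...), then delete the first 2 characters.
For "ncgmhipvzvg", step one produces "cnmgihvpvzg"; step two turns that into "mgihvpvzg".

mgihvpvzg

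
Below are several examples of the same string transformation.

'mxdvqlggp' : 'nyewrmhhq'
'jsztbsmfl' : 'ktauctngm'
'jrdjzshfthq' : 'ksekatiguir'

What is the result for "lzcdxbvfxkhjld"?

Looking at the pairs, the operation is to shift every letter 1 place forward in the alphabet (wrapping around).
"lzcdxbvfxkhjld" → "madeycwgylikme".

madeycwgylikme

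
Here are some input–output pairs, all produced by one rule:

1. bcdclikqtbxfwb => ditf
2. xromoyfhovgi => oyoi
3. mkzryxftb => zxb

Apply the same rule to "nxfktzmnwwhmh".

fzwm

The transformation: keep one character in every 3, starting at position 3 (positions 3rd, 6th, 9th, ...).
For "nxfktzmnwwhmh" the result is "fzwm".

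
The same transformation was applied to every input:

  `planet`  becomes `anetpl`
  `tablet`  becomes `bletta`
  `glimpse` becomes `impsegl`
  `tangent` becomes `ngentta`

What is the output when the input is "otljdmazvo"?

The transformation: move the first 2 characters to the end (rotate left by 2).
On "otljdmazvo" that produces "ljdmazvoot".

ljdmazvoot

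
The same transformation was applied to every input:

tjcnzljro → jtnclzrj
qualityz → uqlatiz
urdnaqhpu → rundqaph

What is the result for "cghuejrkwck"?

gcuhjekrcw

The rule is to swap each adjacent pair of characters (1↔2, 3↔4, ...), then delete the last character.
"cghuejrkwck" → "gcuhjekrcw".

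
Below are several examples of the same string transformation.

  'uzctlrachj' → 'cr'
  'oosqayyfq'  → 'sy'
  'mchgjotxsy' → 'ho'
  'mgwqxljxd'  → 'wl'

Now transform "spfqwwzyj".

The rule is to delete the last 2 characters, then keep one character in every 3, starting at position 3 (positions 3rd, 6th, 9th, ...).
Applying both steps to "spfqwwzyj": "spfqwwz", then "fw".

fw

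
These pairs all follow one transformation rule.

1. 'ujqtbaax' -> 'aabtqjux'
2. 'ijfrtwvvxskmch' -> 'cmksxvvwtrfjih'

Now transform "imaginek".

Each output is the input with this applied: reverse the string, then move the first character to the end.
For "imaginek", step one produces "kenigami"; step two turns that into "enigamik".

enigamik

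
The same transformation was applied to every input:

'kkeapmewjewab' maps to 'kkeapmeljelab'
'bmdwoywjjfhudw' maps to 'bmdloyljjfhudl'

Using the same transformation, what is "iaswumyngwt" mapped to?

The transformation: replace every "w" with "l".
Applying that to "iaswumyngwt" gives "iaslumynglt".

iaslumynglt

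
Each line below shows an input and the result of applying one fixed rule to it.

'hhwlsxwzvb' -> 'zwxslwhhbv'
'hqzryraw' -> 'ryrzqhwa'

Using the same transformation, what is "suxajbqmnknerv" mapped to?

enknmqbjaxusvr

Rule — reverse the string, then move the first 2 characters to the end (rotate left by 2).
Applying that to "suxajbqmnknerv" gives "enknmqbjaxusvr".
(Check on "hhwlsxwzvb": → "bvzwxslwhh" → "zwxslwhhbv" ✓)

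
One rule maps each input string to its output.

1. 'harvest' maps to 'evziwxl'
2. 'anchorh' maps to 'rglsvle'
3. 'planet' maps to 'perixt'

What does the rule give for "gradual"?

vehyepk

Each output is the input with this applied: shift every letter 4 places forward in the alphabet (wrapping around), then move the first character to the end.
Doing the same to "gradual": "vehyepk".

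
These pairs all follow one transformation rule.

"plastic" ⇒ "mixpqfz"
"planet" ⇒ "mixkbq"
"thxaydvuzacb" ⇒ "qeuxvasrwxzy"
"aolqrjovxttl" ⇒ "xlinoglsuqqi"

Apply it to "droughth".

The pattern: shift every letter 3 places backward in the alphabet (wrapping around).
"droughth" → "aolrdeqe".

aolrdeqe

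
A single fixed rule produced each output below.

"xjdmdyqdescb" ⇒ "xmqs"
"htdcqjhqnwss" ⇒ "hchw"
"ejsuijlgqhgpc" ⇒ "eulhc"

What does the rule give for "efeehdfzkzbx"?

eefz

The transformation: keep one character in every 3, starting at position 1 (positions 1st, 4th, 7th, ...).
So "efeehdfzkzbx" becomes "eefz".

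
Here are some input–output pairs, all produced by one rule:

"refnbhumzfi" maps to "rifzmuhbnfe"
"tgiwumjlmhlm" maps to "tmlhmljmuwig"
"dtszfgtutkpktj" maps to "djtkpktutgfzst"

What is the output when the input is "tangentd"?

Looking at the pairs, the operation is to move the first character to the end, then reverse the string.
Applying both steps to "tangentd": "angentdt", then "tdtnegna".

tdtnegna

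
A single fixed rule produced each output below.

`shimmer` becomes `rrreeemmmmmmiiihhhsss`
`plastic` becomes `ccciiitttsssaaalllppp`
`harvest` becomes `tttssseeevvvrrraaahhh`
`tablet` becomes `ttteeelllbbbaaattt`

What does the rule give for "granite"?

eeetttiiinnnaaarrrggg

Rule — reverse the string, then repeat every character 3 times.
Working it through for "granite": intermediate "etinarg", final "eeetttiiinnnaaarrrggg".
(Check on "harvest": → "tsevrah" → "tttssseeevvvrrraaahhh" ✓)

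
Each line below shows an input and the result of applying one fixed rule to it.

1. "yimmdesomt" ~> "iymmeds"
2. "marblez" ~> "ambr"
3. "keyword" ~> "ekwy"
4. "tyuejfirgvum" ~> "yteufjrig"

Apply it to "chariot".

In each case the input is transformed by: delete the last 3 characters, then swap each adjacent pair of characters (1↔2, 3↔4, ...).
"chariot" → "char" → "hcra".

hcra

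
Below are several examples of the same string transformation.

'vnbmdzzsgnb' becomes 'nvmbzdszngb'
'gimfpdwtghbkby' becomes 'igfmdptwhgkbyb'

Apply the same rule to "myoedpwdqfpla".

ymeopddwfqlpa

The transformation: swap each adjacent pair of characters (1↔2, 3↔4, ...).
On "myoedpwdqfpla" that produces "ymeopddwfqlpa".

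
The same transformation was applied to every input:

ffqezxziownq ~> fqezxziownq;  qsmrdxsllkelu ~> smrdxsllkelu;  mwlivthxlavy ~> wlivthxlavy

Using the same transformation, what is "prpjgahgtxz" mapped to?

rpjgahgtxz

The rule is to delete the first character.
On "prpjgahgtxz" that produces "rpjgahgtxz".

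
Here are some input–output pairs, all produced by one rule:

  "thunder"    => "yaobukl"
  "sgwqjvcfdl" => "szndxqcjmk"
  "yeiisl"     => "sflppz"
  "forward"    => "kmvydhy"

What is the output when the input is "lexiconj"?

qslepjvu

What's happening: move the last character to the front, then shift every letter 7 places forward in the alphabet (wrapping around).
On "lexiconj": the first step gives "jlexicon", and the second then gives "qslepjvu".
(Check on "sgwqjvcfdl": → "lsgwqjvcfd" → "szndxqcjmk" ✓)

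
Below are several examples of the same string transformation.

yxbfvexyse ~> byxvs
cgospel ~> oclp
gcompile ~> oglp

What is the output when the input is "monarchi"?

nmhr

What's happening: keep every other character starting from the first (positions 1st, 3rd, 5th, ...), then swap each adjacent pair of characters (1↔2, 3↔4, ...).
"monarchi" → "mnrh" → "nmhr".
(Check on "yxbfvexyse": → "ybvxs" → "byxvs" ✓)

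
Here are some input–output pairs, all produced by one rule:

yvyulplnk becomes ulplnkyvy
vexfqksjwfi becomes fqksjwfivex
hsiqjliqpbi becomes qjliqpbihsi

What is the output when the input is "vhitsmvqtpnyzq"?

tsmvqtpnyzqvhi

The rule is to move the first 3 characters to the end (rotate left by 3).
For "vhitsmvqtpnyzq" the result is "tsmvqtpnyzqvhi".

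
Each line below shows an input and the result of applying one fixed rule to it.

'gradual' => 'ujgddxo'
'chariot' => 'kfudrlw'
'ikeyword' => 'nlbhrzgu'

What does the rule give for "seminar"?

hvlpdqu

Each output is the input with this applied: swap each adjacent pair of characters (1↔2, 3↔4, ...), then shift every letter 3 places forward in the alphabet (wrapping around).
Working it through for "seminar": intermediate "esimanr", final "hvlpdqu".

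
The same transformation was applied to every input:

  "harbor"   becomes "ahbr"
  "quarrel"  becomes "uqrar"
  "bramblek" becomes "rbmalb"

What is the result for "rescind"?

ercsi

What's happening: delete the last 2 characters, then swap each adjacent pair of characters (1↔2, 3↔4, ...).
For "rescind", step one produces "resci"; step two turns that into "ercsi".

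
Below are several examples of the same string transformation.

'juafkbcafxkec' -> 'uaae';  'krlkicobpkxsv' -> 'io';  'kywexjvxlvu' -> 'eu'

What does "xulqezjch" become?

ue

Looking at the pairs, the operation is to keep only the vowels.
"xulqezjch" → "ue".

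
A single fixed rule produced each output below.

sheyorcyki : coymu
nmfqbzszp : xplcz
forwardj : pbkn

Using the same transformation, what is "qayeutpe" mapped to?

Each output is the input with this applied: keep every other character starting from the first (positions 1st, 3rd, 5th, ...), then shift every letter 10 places forward in the alphabet (wrapping around).
Working it through for "qayeutpe": intermediate "qyup", final "aiez".

aiez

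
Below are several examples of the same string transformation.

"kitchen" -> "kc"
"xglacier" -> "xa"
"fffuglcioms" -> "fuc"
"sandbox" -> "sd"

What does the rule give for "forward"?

fw

The rule is to move the last 2 characters to the front (rotate right by 2), then keep one character in every 3, starting at position 3 (positions 3rd, 6th, 9th, ...).
Working it through for "forward": intermediate "rdforwa", final "fw".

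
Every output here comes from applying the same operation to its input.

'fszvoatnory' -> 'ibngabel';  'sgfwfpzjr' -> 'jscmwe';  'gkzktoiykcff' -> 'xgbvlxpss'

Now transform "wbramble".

Looking at the pairs, the operation is to shift every letter 13 places forward in the alphabet (wrapping around) — i.e. ROT13, then delete the first 3 characters.
Starting from "wbramble": after the first operation, "joenzoyr"; after the second, "nzoyr".

nzoyr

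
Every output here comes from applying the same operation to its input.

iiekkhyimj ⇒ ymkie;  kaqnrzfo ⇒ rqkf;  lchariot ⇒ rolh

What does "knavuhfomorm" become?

urmkfa

Each output is the input with this applied: keep every other character starting from the first (positions 1st, 3rd, 5th, ...), then sort the characters into reverse alphabetical order.
Starting from "knavuhfomorm": after the first operation, "kaufmr"; after the second, "urmkfa".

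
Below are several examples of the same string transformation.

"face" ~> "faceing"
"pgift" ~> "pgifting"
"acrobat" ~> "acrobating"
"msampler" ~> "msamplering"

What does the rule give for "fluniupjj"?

fluniupjjing

What's happening: append "ing".
Applying that to "fluniupjj" gives "fluniupjjing".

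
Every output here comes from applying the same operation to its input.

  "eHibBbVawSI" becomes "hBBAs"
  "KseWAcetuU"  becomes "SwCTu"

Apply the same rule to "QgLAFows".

GaOS

In each case the input is transformed by: keep every other character starting from the second (positions 2nd, 4th, 6th, ...), then flip the case of every letter.
So "QgLAFows" becomes "GaOS".
(Check on "KseWAcetuU": → "sWctU" → "SwCTu" ✓)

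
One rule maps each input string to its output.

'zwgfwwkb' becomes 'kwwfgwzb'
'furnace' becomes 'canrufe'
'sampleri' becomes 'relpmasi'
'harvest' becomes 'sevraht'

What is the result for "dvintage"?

What's happening: move the last character to the front, then reverse the string.
On "dvintage": the first step gives "edvintag", and the second then gives "gatnivde".

gatnivde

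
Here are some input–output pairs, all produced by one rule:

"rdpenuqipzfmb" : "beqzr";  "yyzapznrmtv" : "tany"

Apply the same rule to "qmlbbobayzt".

Looking at the pairs, the operation is to keep one character in every 3, starting at position 1 (positions 1st, 4th, 7th, ...), then swap the first and last characters.
For "qmlbbobayzt", step one produces "qbbz"; step two turns that into "zbbq".

zbbq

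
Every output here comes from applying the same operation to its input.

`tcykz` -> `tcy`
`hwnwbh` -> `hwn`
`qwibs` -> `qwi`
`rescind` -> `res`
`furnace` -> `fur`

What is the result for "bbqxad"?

bbq

What's happening: keep only the first 3 characters.
For "bbqxad" the result is "bbq".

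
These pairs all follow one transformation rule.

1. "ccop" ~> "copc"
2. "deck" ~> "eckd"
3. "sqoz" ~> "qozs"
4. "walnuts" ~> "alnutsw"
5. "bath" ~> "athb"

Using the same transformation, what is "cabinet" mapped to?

abinetc

What's happening: move the first character to the end.
On "cabinet" that produces "abinetc".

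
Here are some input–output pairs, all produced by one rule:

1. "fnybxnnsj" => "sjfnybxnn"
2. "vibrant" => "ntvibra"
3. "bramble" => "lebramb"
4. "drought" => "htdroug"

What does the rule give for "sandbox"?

The pattern: move the last 2 characters to the front (rotate right by 2).
For "sandbox" the result is "oxsandb".

oxsandb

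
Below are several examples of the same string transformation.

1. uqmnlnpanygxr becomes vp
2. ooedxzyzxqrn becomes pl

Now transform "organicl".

In each case the input is transformed by: shift every letter 2 places backward in the alphabet (wrapping around), then keep only the last 2 characters.
Working it through for "organicl": intermediate "mpeylgaj", final "aj".
(Check on "ooedxzyzxqrn": → "mmcbvxwxvopl" → "pl" ✓)

aj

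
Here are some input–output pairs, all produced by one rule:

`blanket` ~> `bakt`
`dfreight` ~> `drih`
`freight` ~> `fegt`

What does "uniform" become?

uiom

Rule — keep every other character starting from the first (positions 1st, 3rd, 5th, ...).
Applying that to "uniform" gives "uiom".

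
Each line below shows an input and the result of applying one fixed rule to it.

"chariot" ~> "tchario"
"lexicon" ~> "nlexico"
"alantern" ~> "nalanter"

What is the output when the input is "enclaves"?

The pattern: move the last character to the front.
On "enclaves" that produces "senclave".

senclave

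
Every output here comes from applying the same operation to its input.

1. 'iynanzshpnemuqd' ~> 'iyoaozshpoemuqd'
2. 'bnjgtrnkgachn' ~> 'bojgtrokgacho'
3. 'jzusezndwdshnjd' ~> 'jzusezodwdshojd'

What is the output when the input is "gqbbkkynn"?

gqbbkkyoo

The pattern: replace every "n" with "o".
So "gqbbkkynn" becomes "gqbbkkyoo".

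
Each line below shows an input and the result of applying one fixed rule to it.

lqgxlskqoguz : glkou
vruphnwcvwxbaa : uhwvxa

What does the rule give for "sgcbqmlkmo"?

cqlm

The rule is to delete the first character, then keep every other character starting from the second (positions 2nd, 4th, 6th, ...).
Starting from "sgcbqmlkmo": after the first operation, "gcbqmlkmo"; after the second, "cqlm".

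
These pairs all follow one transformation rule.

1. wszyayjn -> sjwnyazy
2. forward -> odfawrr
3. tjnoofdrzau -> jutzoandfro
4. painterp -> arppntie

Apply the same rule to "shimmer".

hrsmmei

In each case the input is transformed by: swap each adjacent pair of characters (1↔2, 3↔4, ...), then take characters alternately from the front and the back (1st, last, 2nd, 2nd-last, ...).
Applying both steps to "shimmer": "hsmiemr", then "hrsmmei".
(Check on "wszyayjn": → "swyzyanj" → "sjwnyazy" ✓)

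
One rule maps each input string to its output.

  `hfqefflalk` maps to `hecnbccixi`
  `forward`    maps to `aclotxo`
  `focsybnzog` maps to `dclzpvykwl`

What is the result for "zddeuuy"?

vwaabrr

In each case the input is transformed by: shift every letter 3 places backward in the alphabet (wrapping around), then move the last character to the front.
For "zddeuuy" the result is "vwaabrr".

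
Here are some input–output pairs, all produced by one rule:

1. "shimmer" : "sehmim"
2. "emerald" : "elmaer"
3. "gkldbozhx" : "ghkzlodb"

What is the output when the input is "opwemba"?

obpmwe

In each case the input is transformed by: delete the last character, then take characters alternately from the front and the back (1st, last, 2nd, 2nd-last, ...).
On "opwemba" that produces "obpmwe".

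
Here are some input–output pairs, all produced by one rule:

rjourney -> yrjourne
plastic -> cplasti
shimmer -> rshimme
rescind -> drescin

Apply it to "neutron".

nneutro

The transformation: move the last character to the front.
For "neutron" the result is "nneutro".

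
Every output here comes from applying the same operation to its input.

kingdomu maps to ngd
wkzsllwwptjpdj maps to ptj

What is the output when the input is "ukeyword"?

eyw

The transformation: move the last 3 characters to the front (rotate right by 3), then keep only the last 3 characters.
Starting from "ukeyword": after the first operation, "ordukeyw"; after the second, "eyw".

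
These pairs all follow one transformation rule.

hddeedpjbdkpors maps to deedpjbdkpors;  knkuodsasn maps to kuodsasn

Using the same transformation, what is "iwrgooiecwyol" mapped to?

In each case the input is transformed by: delete the first 2 characters.
So "iwrgooiecwyol" becomes "rgooiecwyol".

rgooiecwyol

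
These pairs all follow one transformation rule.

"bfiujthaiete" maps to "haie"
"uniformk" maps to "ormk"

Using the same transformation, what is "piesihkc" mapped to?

ihkc

The rule is to swap the front and back halves of the string, then keep only the first 4 characters.
Working it through for "piesihkc": intermediate "ihkcpies", final "ihkc".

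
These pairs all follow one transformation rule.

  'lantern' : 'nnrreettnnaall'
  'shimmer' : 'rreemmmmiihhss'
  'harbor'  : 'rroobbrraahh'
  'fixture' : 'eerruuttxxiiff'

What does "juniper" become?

rreeppiinnuujj

Each output is the input with this applied: reverse the string, then double every character.
Working it through for "juniper": intermediate "repinuj", final "rreeppiinnuujj".
(Check on "shimmer": → "remmihs" → "rreemmmmiihhss" ✓)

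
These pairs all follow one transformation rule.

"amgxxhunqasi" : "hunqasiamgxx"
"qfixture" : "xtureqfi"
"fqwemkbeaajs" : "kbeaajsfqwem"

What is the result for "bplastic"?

Rule — swap the front and back halves of the string, then move the last character to the front.
Working it through for "bplastic": intermediate "sticbpla", final "asticbpl".

asticbpl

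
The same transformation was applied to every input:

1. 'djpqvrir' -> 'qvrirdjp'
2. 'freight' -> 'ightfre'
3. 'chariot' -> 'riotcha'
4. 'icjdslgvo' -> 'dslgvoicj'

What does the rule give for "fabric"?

The pattern: move the first 3 characters to the end (rotate left by 3).
Doing the same to "fabric": "ricfab".

ricfab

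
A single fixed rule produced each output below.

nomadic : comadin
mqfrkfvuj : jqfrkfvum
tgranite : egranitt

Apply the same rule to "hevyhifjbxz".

The pattern: swap the first and last characters.
Doing the same to "hevyhifjbxz": "zevyhifjbxh".

zevyhifjbxh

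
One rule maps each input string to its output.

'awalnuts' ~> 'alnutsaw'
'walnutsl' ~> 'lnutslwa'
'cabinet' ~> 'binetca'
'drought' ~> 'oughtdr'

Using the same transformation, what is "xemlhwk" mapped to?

Rule — move the first 2 characters to the end (rotate left by 2).
Doing the same to "xemlhwk": "mlhwkxe".

mlhwkxe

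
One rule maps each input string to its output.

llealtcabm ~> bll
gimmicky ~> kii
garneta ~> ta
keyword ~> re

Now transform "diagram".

The rule is to move the last 3 characters to the front (rotate right by 3), then keep one character in every 3, starting at position 2 (positions 2nd, 5th, 8th, ...).
On "diagram" that produces "ai".
(Check on "keyword": → "ordkeyw" → "re" ✓)

ai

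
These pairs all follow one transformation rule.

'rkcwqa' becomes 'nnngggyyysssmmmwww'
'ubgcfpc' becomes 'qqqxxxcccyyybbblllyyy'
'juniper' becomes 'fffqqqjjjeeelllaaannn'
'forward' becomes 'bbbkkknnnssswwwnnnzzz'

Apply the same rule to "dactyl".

Looking at the pairs, the operation is to shift every letter 4 places backward in the alphabet (wrapping around), then repeat every character 3 times.
Working it through for "dactyl": intermediate "zwypuh", final "zzzwwwyyypppuuuhhh".

zzzwwwyyypppuuuhhh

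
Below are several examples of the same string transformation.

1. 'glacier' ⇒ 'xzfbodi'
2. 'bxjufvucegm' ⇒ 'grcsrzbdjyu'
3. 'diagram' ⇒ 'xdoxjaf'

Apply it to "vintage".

kqxdbsf

The rule is to shift every letter 3 places backward in the alphabet (wrapping around), then move the first 2 characters to the end (rotate left by 2).
"vintage" → "kqxdbsf".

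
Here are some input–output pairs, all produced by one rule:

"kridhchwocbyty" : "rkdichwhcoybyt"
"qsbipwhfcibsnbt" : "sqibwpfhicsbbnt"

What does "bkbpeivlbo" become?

Each output is the input with this applied: swap each adjacent pair of characters (1↔2, 3↔4, ...).
"bkbpeivlbo" → "kbpbielvob".

kbpbielvob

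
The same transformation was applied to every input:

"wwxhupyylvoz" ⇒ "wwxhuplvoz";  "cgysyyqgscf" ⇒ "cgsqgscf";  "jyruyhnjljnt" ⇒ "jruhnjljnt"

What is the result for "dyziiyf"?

dziif

Each output is the input with this applied: remove every "y".
On "dyziiyf" that produces "dziif".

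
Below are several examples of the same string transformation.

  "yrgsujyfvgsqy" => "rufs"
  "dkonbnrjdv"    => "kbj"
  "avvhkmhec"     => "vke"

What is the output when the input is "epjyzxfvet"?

The transformation: keep one character in every 3, starting at position 2 (positions 2nd, 5th, 8th, ...).
So "epjyzxfvet" becomes "pzv".

pzv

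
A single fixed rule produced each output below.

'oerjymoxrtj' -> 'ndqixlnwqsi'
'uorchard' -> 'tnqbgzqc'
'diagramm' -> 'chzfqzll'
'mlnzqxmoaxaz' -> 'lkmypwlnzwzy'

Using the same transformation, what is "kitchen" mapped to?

The transformation: shift every letter 1 place backward in the alphabet (wrapping around).
Doing the same to "kitchen": "jhsbgdm".

jhsbgdm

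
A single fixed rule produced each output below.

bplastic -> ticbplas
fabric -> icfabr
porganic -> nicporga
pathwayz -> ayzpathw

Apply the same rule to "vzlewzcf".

zcfvzlew

Rule — swap the front and back halves of the string, then move the first character to the end.
For "vzlewzcf", step one produces "wzcfvzle"; step two turns that into "zcfvzlew".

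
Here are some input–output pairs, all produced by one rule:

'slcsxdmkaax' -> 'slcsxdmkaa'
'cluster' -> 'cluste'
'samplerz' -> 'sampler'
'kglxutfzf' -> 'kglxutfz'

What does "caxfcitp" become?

The pattern: delete the last character.
Doing the same to "caxfcitp": "caxfcit".

caxfcit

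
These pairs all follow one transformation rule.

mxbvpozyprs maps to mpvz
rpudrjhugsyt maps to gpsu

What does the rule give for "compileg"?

elp

What's happening: sort the characters into alphabetical order, then keep one character in every 3, starting at position 2 (positions 2nd, 5th, 8th, ...).
Applying both steps to "compileg": "cegilmop", then "elp".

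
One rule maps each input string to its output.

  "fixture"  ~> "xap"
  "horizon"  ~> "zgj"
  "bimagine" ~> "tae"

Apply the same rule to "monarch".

egf

Rule — shift every letter 8 places backward in the alphabet (wrapping around), then keep only the first 3 characters.
On "monarch": the first step gives "egfsjuz", and the second then gives "egf".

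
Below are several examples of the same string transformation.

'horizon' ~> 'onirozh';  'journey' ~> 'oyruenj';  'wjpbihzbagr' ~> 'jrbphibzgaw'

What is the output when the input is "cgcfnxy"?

Looking at the pairs, the operation is to swap the first and last characters, then swap each adjacent pair of characters (1↔2, 3↔4, ...).
"cgcfnxy" → "ygcfnxc" → "gyfcxnc".

gyfcxnc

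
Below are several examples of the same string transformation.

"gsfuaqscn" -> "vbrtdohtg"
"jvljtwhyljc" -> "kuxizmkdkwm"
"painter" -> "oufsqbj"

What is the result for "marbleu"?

cmfvnbs

The transformation: shift every letter 1 place forward in the alphabet (wrapping around), then move the first 3 characters to the end (rotate left by 3).
"marbleu" → "nbscmfv" → "cmfvnbs".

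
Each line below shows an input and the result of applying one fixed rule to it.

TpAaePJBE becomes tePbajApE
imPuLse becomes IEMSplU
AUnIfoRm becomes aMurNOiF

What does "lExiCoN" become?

Looking at the pairs, the operation is to flip the case of every letter, then take characters alternately from the front and the back (1st, last, 2nd, 2nd-last, ...).
"lExiCoN" → "LeXIcOn" → "LneOXcI".

LneOXcI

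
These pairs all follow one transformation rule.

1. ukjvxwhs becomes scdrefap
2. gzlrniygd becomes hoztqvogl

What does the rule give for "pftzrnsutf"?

nxhbvzcanb

Looking at the pairs, the operation is to swap each adjacent pair of characters (1↔2, 3↔4, ...), then shift every letter 8 places forward in the alphabet (wrapping around).
Working it through for "pftzrnsutf": intermediate "fpztnrusft", final "nxhbvzcanb".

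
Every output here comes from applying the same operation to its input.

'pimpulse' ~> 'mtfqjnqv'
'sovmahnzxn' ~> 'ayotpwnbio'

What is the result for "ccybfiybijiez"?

The transformation: move the last 3 characters to the front (rotate right by 3), then shift every letter 1 place forward in the alphabet (wrapping around).
Starting from "ccybfiybijiez": after the first operation, "iezccybfiybij"; after the second, "jfaddzcgjzcjk".

jfaddzcgjzcjk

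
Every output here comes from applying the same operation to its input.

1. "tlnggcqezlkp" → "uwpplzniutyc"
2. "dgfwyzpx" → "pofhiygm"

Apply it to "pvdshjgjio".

What's happening: shift every letter 9 places forward in the alphabet (wrapping around), then move the first character to the end.
Applying both steps to "pvdshjgjio": "yembqspsrx", then "embqspsrxy".

embqspsrxy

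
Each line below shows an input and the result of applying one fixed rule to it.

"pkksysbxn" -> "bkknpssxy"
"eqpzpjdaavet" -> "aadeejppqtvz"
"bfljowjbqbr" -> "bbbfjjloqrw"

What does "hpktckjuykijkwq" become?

chijjkkkkpqtuwy

Rule — sort the characters into alphabetical order.
For "hpktckjuykijkwq" the result is "chijjkkkkpqtuwy".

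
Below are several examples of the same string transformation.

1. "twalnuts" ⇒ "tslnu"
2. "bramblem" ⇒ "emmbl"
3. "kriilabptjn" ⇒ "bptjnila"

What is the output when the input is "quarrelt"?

ltrre

Each output is the input with this applied: delete the first 3 characters, then move the first 3 characters to the end (rotate left by 3).
Working it through for "quarrelt": intermediate "rrelt", final "ltrre".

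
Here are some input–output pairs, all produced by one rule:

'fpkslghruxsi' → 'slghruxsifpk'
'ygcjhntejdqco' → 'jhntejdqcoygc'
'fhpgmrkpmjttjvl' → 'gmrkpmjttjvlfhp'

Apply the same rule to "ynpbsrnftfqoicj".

bsrnftfqoicjynp

In each case the input is transformed by: move the first 3 characters to the end (rotate left by 3).
Applying that to "ynpbsrnftfqoicj" gives "bsrnftfqoicjynp".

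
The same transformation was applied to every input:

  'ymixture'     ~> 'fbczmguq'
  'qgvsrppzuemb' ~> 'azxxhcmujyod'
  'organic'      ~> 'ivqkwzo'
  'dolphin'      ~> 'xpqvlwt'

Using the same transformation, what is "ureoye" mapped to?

wgmczm

The transformation: move the first 3 characters to the end (rotate left by 3), then shift every letter 8 places forward in the alphabet (wrapping around).
"ureoye" → "oyeure" → "wgmczm".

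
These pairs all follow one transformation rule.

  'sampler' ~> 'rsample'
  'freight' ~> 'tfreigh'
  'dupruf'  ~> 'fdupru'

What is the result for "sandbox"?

Rule — move the last character to the front.
On "sandbox" that produces "xsandbo".

xsandbo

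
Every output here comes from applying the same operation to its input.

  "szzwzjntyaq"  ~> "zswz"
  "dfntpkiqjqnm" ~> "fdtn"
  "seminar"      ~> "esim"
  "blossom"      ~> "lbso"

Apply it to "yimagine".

iyam

Each output is the input with this applied: swap each adjacent pair of characters (1↔2, 3↔4, ...), then keep only the first 4 characters.
Applying both steps to "yimagine": "iyamigen", then "iyam".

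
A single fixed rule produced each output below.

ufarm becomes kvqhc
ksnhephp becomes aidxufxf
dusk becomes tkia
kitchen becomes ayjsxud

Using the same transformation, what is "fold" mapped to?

vebt

Looking at the pairs, the operation is to shift every letter 10 places backward in the alphabet (wrapping around).
So "fold" becomes "vebt".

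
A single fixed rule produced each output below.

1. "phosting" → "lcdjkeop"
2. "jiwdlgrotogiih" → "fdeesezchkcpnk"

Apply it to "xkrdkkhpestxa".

twgtnpzogagld

Looking at the pairs, the operation is to shift every letter 4 places backward in the alphabet (wrapping around), then take characters alternately from the front and the back (1st, last, 2nd, 2nd-last, ...).
For "xkrdkkhpestxa", step one produces "tgnzggdlaoptw"; step two turns that into "twgtnpzogagld".
(Check on "phosting": → "ldkopejc" → "lcdjkeop" ✓)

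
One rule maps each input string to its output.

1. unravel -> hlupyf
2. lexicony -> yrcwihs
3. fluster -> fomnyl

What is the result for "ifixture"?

In each case the input is transformed by: shift every letter 6 places backward in the alphabet (wrapping around), then delete the first character.
Working it through for "ifixture": intermediate "czcrnoly", final "zcrnoly".

zcrnoly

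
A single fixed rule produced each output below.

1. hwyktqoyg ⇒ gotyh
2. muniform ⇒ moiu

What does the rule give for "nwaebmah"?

hmew

Rule — reverse the string, then keep every other character starting from the first (positions 1st, 3rd, 5th, ...).
For "nwaebmah", step one produces "hambeawn"; step two turns that into "hmew".
(Check on "muniform": → "mrofinum" → "moiu" ✓)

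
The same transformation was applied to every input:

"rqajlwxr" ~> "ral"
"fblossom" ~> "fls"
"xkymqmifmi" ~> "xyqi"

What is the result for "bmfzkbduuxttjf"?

The transformation: keep every other character starting from the first (positions 1st, 3rd, 5th, ...), then delete the last character.
On "bmfzkbduuxttjf" that produces "bfkdut".

bfkdut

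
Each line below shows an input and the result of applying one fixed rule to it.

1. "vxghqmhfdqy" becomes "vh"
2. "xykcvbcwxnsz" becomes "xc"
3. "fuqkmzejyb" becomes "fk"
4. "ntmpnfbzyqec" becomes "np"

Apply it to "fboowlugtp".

The pattern: keep one character in every 3, starting at position 1 (positions 1st, 4th, 7th, ...), then keep only the first 2 characters.
For "fboowlugtp", step one produces "foup"; step two turns that into "fo".

fo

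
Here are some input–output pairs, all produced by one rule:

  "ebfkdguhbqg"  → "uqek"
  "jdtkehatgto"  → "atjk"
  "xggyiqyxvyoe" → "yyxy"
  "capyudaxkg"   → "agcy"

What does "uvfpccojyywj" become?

The rule is to keep one character in every 3, starting at position 1 (positions 1st, 4th, 7th, ...), then move the first 2 characters to the end (rotate left by 2).
Applying both steps to "uvfpccojyywj": "upoy", then "oyup".

oyup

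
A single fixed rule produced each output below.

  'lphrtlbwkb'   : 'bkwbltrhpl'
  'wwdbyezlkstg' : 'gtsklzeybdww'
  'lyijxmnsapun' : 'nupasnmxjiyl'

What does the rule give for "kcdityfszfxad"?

daxfzsfytidck

The transformation: reverse the string.
For "kcdityfszfxad" the result is "daxfzsfytidck".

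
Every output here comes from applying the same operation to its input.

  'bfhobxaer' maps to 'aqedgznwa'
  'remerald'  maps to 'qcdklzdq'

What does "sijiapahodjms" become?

Looking at the pairs, the operation is to take characters alternately from the front and the back (1st, last, 2nd, 2nd-last, ...), then shift every letter 1 place backward in the alphabet (wrapping around).
Starting from "sijiapahodjms": after the first operation, "ssimjjidaopha"; after the second, "rrhliihcznogz".
(Check on "bfhobxaer": → "brfehaoxb" → "aqedgznwa" ✓)

rrhliihcznogz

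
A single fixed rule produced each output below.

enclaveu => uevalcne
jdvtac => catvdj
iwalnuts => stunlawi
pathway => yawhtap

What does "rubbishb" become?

bhsibbur

Looking at the pairs, the operation is to reverse the string.
Applying that to "rubbishb" gives "bhsibbur".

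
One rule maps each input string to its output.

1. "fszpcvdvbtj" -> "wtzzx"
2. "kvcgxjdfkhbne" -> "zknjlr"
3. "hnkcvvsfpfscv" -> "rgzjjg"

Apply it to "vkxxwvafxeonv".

What's happening: keep every other character starting from the second (positions 2nd, 4th, 6th, ...), then shift every letter 4 places forward in the alphabet (wrapping around).
On "vkxxwvafxeonv": the first step gives "kxvfen", and the second then gives "obzjir".

obzjir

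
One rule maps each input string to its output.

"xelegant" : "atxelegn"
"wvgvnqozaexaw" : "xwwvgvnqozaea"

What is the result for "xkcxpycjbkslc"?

The transformation: move the last 2 characters to the front (rotate right by 2), then swap the first and last characters.
Working it through for "xkcxpycjbkslc": intermediate "lcxkcxpycjbks", final "scxkcxpycjbkl".

scxkcxpycjbkl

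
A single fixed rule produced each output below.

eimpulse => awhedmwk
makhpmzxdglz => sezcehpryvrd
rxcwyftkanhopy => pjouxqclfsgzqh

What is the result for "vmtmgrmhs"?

eneljyzek

The pattern: shift every letter 8 places backward in the alphabet (wrapping around), then swap each adjacent pair of characters (1↔2, 3↔4, ...).
Applying both steps to "vmtmgrmhs": "neleyjezk", then "eneljyzek".
(Check on "rxcwyftkanhopy": → "jpuoqxlcsfzghq" → "pjouxqclfsgzqh" ✓)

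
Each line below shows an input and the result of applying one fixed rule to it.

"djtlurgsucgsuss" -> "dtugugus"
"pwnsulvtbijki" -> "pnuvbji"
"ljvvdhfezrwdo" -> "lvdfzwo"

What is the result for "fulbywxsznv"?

Each output is the input with this applied: keep every other character starting from the first (positions 1st, 3rd, 5th, ...).
On "fulbywxsznv" that produces "flyxzv".

flyxzv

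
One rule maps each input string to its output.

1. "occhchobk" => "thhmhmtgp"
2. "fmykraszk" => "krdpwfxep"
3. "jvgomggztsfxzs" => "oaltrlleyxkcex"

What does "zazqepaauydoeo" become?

The pattern: shift every letter 5 places forward in the alphabet (wrapping around).
So "zazqepaauydoeo" becomes "efevjuffzditjt".

efevjuffzditjt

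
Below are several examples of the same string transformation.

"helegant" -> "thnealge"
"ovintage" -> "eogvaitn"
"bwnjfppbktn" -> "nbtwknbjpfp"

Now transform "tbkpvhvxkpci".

Looking at the pairs, the operation is to reverse the string, then take characters alternately from the front and the back (1st, last, 2nd, 2nd-last, ...).
Starting from "tbkpvhvxkpci": after the first operation, "icpkxvhvpkbt"; after the second, "itcbpkkpxvvh".
(Check on "ovintage": → "egatnivo" → "eogvaitn" ✓)

itcbpkkpxvvh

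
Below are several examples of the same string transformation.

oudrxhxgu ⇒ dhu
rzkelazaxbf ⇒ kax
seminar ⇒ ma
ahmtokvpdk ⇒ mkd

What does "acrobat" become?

ra

The rule is to keep one character in every 3, starting at position 3 (positions 3rd, 6th, 9th, ...).
On "acrobat" that produces "ra".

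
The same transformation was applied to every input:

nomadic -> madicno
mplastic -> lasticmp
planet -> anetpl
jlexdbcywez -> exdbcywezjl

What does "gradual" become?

The pattern: move the first 2 characters to the end (rotate left by 2).
Doing the same to "gradual": "adualgr".

adualgr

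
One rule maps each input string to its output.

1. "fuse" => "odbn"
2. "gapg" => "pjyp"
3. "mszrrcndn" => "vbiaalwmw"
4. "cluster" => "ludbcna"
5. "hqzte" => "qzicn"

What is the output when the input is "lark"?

Looking at the pairs, the operation is to shift every letter 9 places forward in the alphabet (wrapping around).
Doing the same to "lark": "ujat".

ujat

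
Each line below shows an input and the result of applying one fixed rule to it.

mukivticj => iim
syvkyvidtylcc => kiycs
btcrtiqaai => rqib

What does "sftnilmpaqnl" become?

In each case the input is transformed by: keep one character in every 3, starting at position 1 (positions 1st, 4th, 7th, ...), then move the first character to the end.
"sftnilmpaqnl" → "snmq" → "nmqs".

nmqs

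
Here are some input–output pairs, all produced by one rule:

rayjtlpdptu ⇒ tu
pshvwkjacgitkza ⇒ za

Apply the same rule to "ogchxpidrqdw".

Rule — keep only the last 2 characters.
So "ogchxpidrqdw" becomes "dw".

dw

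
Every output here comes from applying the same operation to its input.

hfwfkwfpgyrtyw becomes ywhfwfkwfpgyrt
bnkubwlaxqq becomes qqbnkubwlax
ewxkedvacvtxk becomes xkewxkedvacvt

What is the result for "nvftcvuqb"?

Looking at the pairs, the operation is to move the last 2 characters to the front (rotate right by 2).
Applying that to "nvftcvuqb" gives "qbnvftcvu".

qbnvftcvu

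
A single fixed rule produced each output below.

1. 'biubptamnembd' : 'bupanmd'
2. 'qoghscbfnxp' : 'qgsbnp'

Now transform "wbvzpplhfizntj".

The transformation: keep every other character starting from the first (positions 1st, 3rd, 5th, ...).
So "wbvzpplhfizntj" becomes "wvplfzt".

wvplfzt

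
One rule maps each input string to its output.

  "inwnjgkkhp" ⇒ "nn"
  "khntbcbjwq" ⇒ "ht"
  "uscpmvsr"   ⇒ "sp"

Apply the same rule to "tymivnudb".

The rule is to keep every other character starting from the second (positions 2nd, 4th, 6th, ...), then keep only the first 2 characters.
"tymivnudb" → "yind" → "yi".

yi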